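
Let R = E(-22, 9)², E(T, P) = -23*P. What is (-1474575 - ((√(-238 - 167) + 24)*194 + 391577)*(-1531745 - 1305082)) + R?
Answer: 1124043040965 + 4953099942*I*√5 ≈ 1.124e+12 + 1.1075e+10*I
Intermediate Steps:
R = 42849 (R = (-23*9)² = (-207)² = 42849)
(-1474575 - ((√(-238 - 167) + 24)*194 + 391577)*(-1531745 - 1305082)) + R = (-1474575 - ((√(-238 - 167) + 24)*194 + 391577)*(-1531745 - 1305082)) + 42849 = (-1474575 - ((√(-405) + 24)*194 + 391577)*(-2836827)) + 42849 = (-1474575 - ((9*I*√5 + 24)*194 + 391577)*(-2836827)) + 42849 = (-1474575 - ((24 + 9*I*√5)*194 + 391577)*(-2836827)) + 42849 = (-1474575 - ((4656 + 1746*I*√5) + 391577)*(-2836827)) + 42849 = (-1474575 - (396233 + 1746*I*√5)*(-2836827)) + 42849 = (-1474575 - (-1124044472691 - 4953099942*I*√5)) + 42849 = (-1474575 + (1124044472691 + 4953099942*I*√5)) + 42849 = (1124042998116 + 4953099942*I*√5) + 42849 = 1124043040965 + 4953099942*I*√5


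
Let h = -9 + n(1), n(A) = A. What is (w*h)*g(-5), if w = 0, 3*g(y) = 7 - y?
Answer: 0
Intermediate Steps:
g(y) = 7/3 - y/3 (g(y) = (7 - y)/3 = 7/3 - y/3)
h = -8 (h = -9 + 1 = -8)
(w*h)*g(-5) = (0*(-8))*(7/3 - 1/3*(-5)) = 0*(7/3 + 5/3) = 0*4 = 0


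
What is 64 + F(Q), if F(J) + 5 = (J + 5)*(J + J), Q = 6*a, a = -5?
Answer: 1559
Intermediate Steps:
Q = -30 (Q = 6*(-5) = -30)
F(J) = -5 + 2*J*(5 + J) (F(J) = -5 + (J + 5)*(J + J) = -5 + (5 + J)*(2*J) = -5 + 2*J*(5 + J))
64 + F(Q) = 64 + (-5 + 2*(-30)² + 10*(-30)) = 64 + (-5 + 2*900 - 300) = 64 + (-5 + 1800 - 300) = 64 + 1495 = 1559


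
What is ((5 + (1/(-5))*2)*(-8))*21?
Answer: -3864/5 ≈ -772.80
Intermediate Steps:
((5 + (1/(-5))*2)*(-8))*21 = ((5 + (1*(-⅕))*2)*(-8))*21 = ((5 - ⅕*2)*(-8))*21 = ((5 - ⅖)*(-8))*21 = ((23/5)*(-8))*21 = -184/5*21 = -3864/5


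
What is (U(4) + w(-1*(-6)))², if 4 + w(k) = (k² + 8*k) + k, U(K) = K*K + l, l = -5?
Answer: 9409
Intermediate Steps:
U(K) = -5 + K² (U(K) = K*K - 5 = K² - 5 = -5 + K²)
w(k) = -4 + k² + 9*k (w(k) = -4 + ((k² + 8*k) + k) = -4 + (k² + 9*k) = -4 + k² + 9*k)
(U(4) + w(-1*(-6)))² = ((-5 + 4²) + (-4 + (-1*(-6))² + 9*(-1*(-6))))² = ((-5 + 16) + (-4 + 6² + 9*6))² = (11 + (-4 + 36 + 54))² = (11 + 86)² = 97² = 9409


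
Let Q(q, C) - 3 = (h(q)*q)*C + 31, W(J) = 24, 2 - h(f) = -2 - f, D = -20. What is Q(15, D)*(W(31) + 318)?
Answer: -1937772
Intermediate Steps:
h(f) = 4 + f (h(f) = 2 - (-2 - f) = 2 + (2 + f) = 4 + f)
Q(q, C) = 34 + C*q*(4 + q) (Q(q, C) = 3 + (((4 + q)*q)*C + 31) = 3 + ((q*(4 + q))*C + 31) = 3 + (C*q*(4 + q) + 31) = 3 + (31 + C*q*(4 + q)) = 34 + C*q*(4 + q))
Q(15, D)*(W(31) + 318) = (34 - 20*15*(4 + 15))*(24 + 318) = (34 - 20*15*19)*342 = (34 - 5700)*342 = -5666*342 = -1937772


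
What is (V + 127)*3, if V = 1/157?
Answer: 59820/157 ≈ 381.02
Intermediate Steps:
V = 1/157 ≈ 0.0063694
(V + 127)*3 = (1/157 + 127)*3 = (19940/157)*3 = 59820/157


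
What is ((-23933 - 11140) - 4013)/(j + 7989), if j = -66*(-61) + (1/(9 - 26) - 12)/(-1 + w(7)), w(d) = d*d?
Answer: -31894176/9804035 ≈ -3.2532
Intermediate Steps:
w(d) = d**2
j = 3285011/816 (j = -66*(-61) + (1/(9 - 26) - 12)/(-1 + 7**2) = 4026 + (1/(-17) - 12)/(-1 + 49) = 4026 + (-1/17 - 12)/48 = 4026 - 205/17*1/48 = 4026 - 205/816 = 3285011/816 ≈ 4025.8)
((-23933 - 11140) - 4013)/(j + 7989) = ((-23933 - 11140) - 4013)/(3285011/816 + 7989) = (-35073 - 4013)/(9804035/816) = -39086*816/9804035 = -31894176/9804035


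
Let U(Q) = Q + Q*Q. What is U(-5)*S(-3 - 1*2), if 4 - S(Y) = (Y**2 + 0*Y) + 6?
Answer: -540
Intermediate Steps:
U(Q) = Q + Q**2
S(Y) = -2 - Y**2 (S(Y) = 4 - ((Y**2 + 0*Y) + 6) = 4 - ((Y**2 + 0) + 6) = 4 - (Y**2 + 6) = 4 - (6 + Y**2) = 4 + (-6 - Y**2) = -2 - Y**2)
U(-5)*S(-3 - 1*2) = (-5*(1 - 5))*(-2 - (-3 - 1*2)**2) = (-5*(-4))*(-2 - (-3 - 2)**2) = 20*(-2 - 1*(-5)**2) = 20*(-2 - 1*25) = 20*(-2 - 25) = 20*(-27) = -540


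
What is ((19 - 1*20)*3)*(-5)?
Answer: 15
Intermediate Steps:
((19 - 1*20)*3)*(-5) = ((19 - 20)*3)*(-5) = -1*3*(-5) = -3*(-5) = 15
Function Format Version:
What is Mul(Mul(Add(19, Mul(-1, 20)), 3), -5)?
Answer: 15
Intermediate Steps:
Mul(Mul(Add(19, Mul(-1, 20)), 3), -5) = Mul(Mul(Add(19, -20), 3), -5) = Mul(Mul(-1, 3), -5) = Mul(-3, -5) = 15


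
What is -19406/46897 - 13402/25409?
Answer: -1121600648/1191605873 ≈ -0.94125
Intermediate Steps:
-19406/46897 - 13402/25409 = -1121600648/1191605873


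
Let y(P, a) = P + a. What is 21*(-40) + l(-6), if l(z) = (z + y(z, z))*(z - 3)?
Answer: -678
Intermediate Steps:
l(z) = 3*z*(-3 + z) (l(z) = (z + (z + z))*(z - 3) = (z + 2*z)*(-3 + z) = (3*z)*(-3 + z) = 3*z*(-3 + z))
21*(-40) + l(-6) = 21*(-40) + 3*(-6)*(-3 - 6) = -840 + 3*(-6)*(-9) = -840 + 162 = -678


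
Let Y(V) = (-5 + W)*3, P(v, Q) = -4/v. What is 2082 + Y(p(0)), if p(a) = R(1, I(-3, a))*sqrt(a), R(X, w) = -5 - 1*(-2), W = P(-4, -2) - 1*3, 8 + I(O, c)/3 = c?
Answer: 2061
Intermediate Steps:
I(O, c) = -24 + 3*c
W = -2 (W = -4/(-4) - 1*3 = -4*(-1/4) - 3 = 1 - 3 = -2)
R(X, w) = -3 (R(X, w) = -5 + 2 = -3)
p(a) = -3*sqrt(a)
Y(V) = -21 (Y(V) = (-5 - 2)*3 = -7*3 = -21)
2082 + Y(p(0)) = 2082 - 21 = 2061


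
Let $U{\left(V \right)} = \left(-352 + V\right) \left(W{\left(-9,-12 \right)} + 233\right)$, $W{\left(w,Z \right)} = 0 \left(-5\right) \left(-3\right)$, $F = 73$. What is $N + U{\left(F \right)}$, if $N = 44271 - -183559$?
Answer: $162823$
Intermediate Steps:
$W{\left(w,Z \right)} = 0$ ($W{\left(w,Z \right)} = 0 \left(-3\right) = 0$)
$U{\left(V \right)} = -82016 + 233 V$ ($U{\left(V \right)} = \left(-352 + V\right) \left(0 + 233\right) = \left(-352 + V\right) 233 = -82016 + 233 V$)
$N = 227830$ ($N = 44271 + 183559 = 227830$)
$N + U{\left(F \right)} = 227830 + \left(-82016 + 233 \cdot 73\right) = 227830 + \left(-82016 + 17009\right) = 227830 - 65007 = 162823$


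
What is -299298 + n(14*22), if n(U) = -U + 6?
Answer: -299600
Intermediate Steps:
n(U) = 6 - U
-299298 + n(14*22) = -299298 + (6 - 14*22) = -299298 + (6 - 1*308) = -299298 + (6 - 308) = -299298 - 302 = -299600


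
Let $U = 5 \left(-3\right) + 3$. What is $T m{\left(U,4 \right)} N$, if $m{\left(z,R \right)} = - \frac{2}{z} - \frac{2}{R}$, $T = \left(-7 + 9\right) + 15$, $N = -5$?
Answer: $\frac{85}{3} \approx 28.333$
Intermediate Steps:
$T = 17$ ($T = 2 + 15 = 17$)
$U = -12$ ($U = -15 + 3 = -12$)
$m{\left(z,R \right)} = - \frac{2}{R} - \frac{2}{z}$
$T m{\left(U,4 \right)} N = 17 \left(- \frac{2}{4} - \frac{2}{-12}\right) \left(-5\right) = 17 \left(\left(-2\right) \frac{1}{4} - - \frac{1}{6}\right) \left(-5\right) = 17 \left(- \frac{1}{2} + \frac{1}{6}\right) \left(-5\right) = 17 \left(- \frac{1}{3}\right) \left(-5\right) = \left(- \frac{17}{3}\right) \left(-5\right) = \frac{85}{3}$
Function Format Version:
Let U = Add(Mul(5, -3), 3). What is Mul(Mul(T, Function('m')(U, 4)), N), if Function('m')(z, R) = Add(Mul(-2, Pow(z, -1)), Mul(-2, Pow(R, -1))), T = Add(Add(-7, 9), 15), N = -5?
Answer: Rational(85, 3) ≈ 28.333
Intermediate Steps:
T = 17 (T = Add(2, 15) = 17)
U = -12 (U = Add(-15, 3) = -12)
Function('m')(z, R) = Add(Mul(-2, Pow(R, -1)), Mul(-2, Pow(z, -1)))
Mul(Mul(T, Function('m')(U, 4)), N) = Mul(Mul(17, Add(Mul(-2, Pow(4, -1)), Mul(-2, Pow(-12, -1)))), -5) = Mul(Mul(17, Add(Mul(-2, Rational(1, 4)), Mul(-2, Rational(-1, 12)))), -5) = Mul(Mul(17, Add(Rational(-1, 2), Rational(1, 6))), -5) = Mul(Mul(17, Rational(-1, 3)), -5) = Mul(Rational(-17, 3), -5) = Rational(85, 3)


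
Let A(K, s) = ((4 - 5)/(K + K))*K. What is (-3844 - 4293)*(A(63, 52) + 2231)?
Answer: -36299157/2 ≈ -1.8150e+7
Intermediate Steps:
A(K, s) = -½ (A(K, s) = (-1/(2*K))*K = -½)
(-3844 - 4293)*(A(63, 52) + 2231) = (-3844 - 4293)*(-½ + 2231) = -8137*4461/2 = -36299157/2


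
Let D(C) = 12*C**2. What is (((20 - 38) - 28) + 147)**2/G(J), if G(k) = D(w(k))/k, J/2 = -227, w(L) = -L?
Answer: -10201/5448 ≈ -1.8724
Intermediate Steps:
J = -454 (J = 2*(-227) = -454)
G(k) = 12*k (G(k) = (12*(-k)**2)/k = (12*k**2)/k = 12*k)
(((20 - 38) - 28) + 147)**2/G(J) = (((20 - 38) - 28) + 147)**2/((12*(-454))) = ((-18 - 28) + 147)**2/(-5448) = (-46 + 147)**2*(-1/5448) = 101**2*(-1/5448) = 10201*(-1/5448) = -10201/5448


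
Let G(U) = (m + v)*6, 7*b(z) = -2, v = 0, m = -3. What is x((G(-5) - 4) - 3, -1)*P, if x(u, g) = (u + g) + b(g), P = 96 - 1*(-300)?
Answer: -72864/7 ≈ -10409.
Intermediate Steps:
b(z) = -2/7 (b(z) = (⅐)*(-2) = -2/7)
G(U) = -18 (G(U) = (-3 + 0)*6 = -3*6 = -18)
P = 396 (P = 96 + 300 = 396)
x(u, g) = -2/7 + g + u (x(u, g) = (u + g) - 2/7 = (g + u) - 2/7 = -2/7 + g + u)
x((G(-5) - 4) - 3, -1)*P = (-2/7 - 1 + ((-18 - 4) - 3))*396 = (-2/7 - 1 + (-22 - 3))*396 = (-2/7 - 1 - 25)*396 = -184/7*396 = -72864/7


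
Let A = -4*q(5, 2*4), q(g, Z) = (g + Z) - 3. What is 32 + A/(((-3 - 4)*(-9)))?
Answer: 1976/63 ≈ 31.365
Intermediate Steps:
q(g, Z) = -3 + Z + g (q(g, Z) = (Z + g) - 3 = -3 + Z + g)
A = -40 (A = -4*(-3 + 2*4 + 5) = -4*(-3 + 8 + 5) = -4*10 = -40)
32 + A/(((-3 - 4)*(-9))) = 32 - 40*(-1/(9*(-3 - 4))) = 32 - 40/((-7*(-9))) = 32 - 40/63 = 1976/63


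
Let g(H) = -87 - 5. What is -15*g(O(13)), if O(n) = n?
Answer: 1380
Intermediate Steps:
g(H) = -92
-15*g(O(13)) = -15*(-92) = 1380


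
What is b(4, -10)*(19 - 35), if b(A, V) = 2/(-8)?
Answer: 4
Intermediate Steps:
b(A, V) = -¼ (b(A, V) = 2*(-⅛) = -¼)
b(4, -10)*(19 - 35) = -(19 - 35)/4 = -¼*(-16) = 4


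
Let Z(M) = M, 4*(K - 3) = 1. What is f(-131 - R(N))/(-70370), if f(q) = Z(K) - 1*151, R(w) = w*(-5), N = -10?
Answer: 591/281480 ≈ 0.0020996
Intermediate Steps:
K = 13/4 (K = 3 + (1/4)*1 = 3 + 1/4 = 13/4 ≈ 3.2500)
R(w) = -5*w
f(q) = -591/4 (f(q) = 13/4 - 1*151 = 13/4 - 151 = -591/4)
f(-131 - R(N))/(-70370) = -591/4/(-70370) = -591/4*(-1/70370) = 591/281480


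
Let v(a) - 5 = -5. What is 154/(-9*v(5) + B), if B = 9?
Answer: 154/9 ≈ 17.111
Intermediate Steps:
v(a) = 0 (v(a) = 5 - 5 = 0)
154/(-9*v(5) + B) = 154/(-9*0 + 9) = 154/(0 + 9) = 154/9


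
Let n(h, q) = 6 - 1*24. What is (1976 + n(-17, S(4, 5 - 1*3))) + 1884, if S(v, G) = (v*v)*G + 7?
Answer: 3842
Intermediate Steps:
S(v, G) = 7 + G*v² (S(v, G) = v²*G + 7 = G*v² + 7 = 7 + G*v²)
n(h, q) = -18 (n(h, q) = 6 - 24 = -18)
(1976 + n(-17, S(4, 5 - 1*3))) + 1884 = (1976 - 18) + 1884 = 1958 + 1884 = 3842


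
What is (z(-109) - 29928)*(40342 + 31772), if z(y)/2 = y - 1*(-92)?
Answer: -2160679668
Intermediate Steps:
z(y) = 184 + 2*y (z(y) = 2*(y - 1*(-92)) = 2*(y + 92) = 2*(92 + y) = 184 + 2*y)
(z(-109) - 29928)*(40342 + 31772) = ((184 + 2*(-109)) - 29928)*(40342 + 31772) = ((184 - 218) - 29928)*72114 = (-34 - 29928)*72114 = -29962*72114 = -2160679668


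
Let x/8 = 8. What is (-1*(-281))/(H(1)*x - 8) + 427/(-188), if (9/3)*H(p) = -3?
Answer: -20893/3384 ≈ -6.1741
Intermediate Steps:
x = 64 (x = 8*8 = 64)
H(p) = -1 (H(p) = (⅓)*(-3) = -1)
(-1*(-281))/(H(1)*x - 8) + 427/(-188) = (-1*(-281))/(-1*64 - 8) + 427/(-188) = 281/(-64 - 8) + 427*(-1/188) = 281/(-72) - 427/188 = 281*(-1/72) - 427/188 = -281/72 - 427/188 = -20893/3384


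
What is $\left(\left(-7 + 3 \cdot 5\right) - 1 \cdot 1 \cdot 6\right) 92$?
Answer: $184$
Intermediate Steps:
$\left(\left(-7 + 3 \cdot 5\right) - 1 \cdot 1 \cdot 6\right) 92 = \left(\left(-7 + 15\right) - 1 \cdot 6\right) 92 = \left(8 - 6\right) 92 = 2 \cdot 92 = 184$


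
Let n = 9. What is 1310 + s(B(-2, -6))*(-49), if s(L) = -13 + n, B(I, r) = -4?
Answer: 1506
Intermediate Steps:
s(L) = -4 (s(L) = -13 + 9 = -4)
1310 + s(B(-2, -6))*(-49) = 1310 - 4*(-49) = 1310 + 196 = 1506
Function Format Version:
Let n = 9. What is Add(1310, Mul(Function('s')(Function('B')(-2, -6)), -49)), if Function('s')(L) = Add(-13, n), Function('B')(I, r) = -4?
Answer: 1506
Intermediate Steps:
Function('s')(L) = -4 (Function('s')(L) = Add(-13, 9) = -4)
Add(1310, Mul(Function('s')(Function('B')(-2, -6)), -49)) = Add(1310, Mul(-4, -49)) = Add(1310, 196) = 1506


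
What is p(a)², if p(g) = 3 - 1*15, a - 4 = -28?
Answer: 144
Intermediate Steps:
a = -24 (a = 4 - 28 = -24)
p(g) = -12 (p(g) = 3 - 15 = -12)
p(a)² = (-12)² = 144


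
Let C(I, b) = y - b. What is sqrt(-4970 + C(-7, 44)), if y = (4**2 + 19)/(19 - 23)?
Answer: I*sqrt(20091)/2 ≈ 70.871*I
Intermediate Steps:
y = -35/4 (y = (16 + 19)/(-4) = 35*(-1/4) = -35/4 ≈ -8.7500)
C(I, b) = -35/4 - b
sqrt(-4970 + C(-7, 44)) = sqrt(-4970 + (-35/4 - 1*44)) = sqrt(-4970 + (-35/4 - 44)) = sqrt(-4970 - 211/4) = sqrt(-20091/4) = I*sqrt(20091)/2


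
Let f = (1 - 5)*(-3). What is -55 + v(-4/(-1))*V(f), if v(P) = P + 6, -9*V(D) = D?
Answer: -205/3 ≈ -68.333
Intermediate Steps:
f = 12 (f = -4*(-3) = 12)
V(D) = -D/9
v(P) = 6 + P
-55 + v(-4/(-1))*V(f) = -55 + (6 - 4/(-1))*(-⅑*12) = -55 + (6 - 4*(-1))*(-4/3) = -55 + (6 + 4)*(-4/3) = -55 + 10*(-4/3) = -55 - 40/3 = -205/3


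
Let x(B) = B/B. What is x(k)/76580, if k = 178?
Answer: 1/76580 ≈ 1.3058e-5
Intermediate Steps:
x(B) = 1
x(k)/76580 = 1/76580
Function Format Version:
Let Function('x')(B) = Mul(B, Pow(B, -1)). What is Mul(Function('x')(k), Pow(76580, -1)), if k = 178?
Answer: Rational(1, 76580) ≈ 1.3058e-5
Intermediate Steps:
Function('x')(B) = 1
Mul(Function('x')(k), Pow(76580, -1)) = Mul(1, Pow(76580, -1)) = Mul(1, Rational(1, 76580)) = Rational(1, 76580)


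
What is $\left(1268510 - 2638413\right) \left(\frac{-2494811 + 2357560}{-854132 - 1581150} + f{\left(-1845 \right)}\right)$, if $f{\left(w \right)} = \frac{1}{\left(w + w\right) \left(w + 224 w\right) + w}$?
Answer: $- \frac{288011660350500839111}{3730387871427210} \approx -77207.0$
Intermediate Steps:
$f{\left(w \right)} = \frac{1}{w + 450 w^{2}}$ ($f{\left(w \right)} = \frac{1}{2 w 225 w + w} = \frac{1}{450 w^{2} + w} = \frac{1}{w + 450 w^{2}}$)
$\left(1268510 - 2638413\right) \left(\frac{-2494811 + 2357560}{-854132 - 1581150} + f{\left(-1845 \right)}\right) = \left(1268510 - 2638413\right) \left(\frac{-2494811 + 2357560}{-854132 - 1581150} + \frac{1}{\left(-1845\right) \left(1 + 450 \left(-1845\right)\right)}\right) = - 1369903 \left(- \frac{137251}{-2435282} - \frac{1}{1845 \left(1 - 830250\right)}\right) = - 1369903 \left(\left(-137251\right) \left(- \frac{1}{2435282}\right) - \frac{1}{1845 \left(-830249\right)}\right) = - 1369903 \left(\frac{137251}{2435282} - - \frac{1}{1531809405}\right) = - 1369903 \left(\frac{137251}{2435282} + \frac{1}{1531809405}\right) = \left(-1369903\right) \frac{210242375080937}{3730387871427210} = - \frac{288011660350500839111}{3730387871427210}$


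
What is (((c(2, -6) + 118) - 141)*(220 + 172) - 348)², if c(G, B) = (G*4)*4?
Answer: 10112400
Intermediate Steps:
c(G, B) = 16*G (c(G, B) = (4*G)*4 = 16*G)
(((c(2, -6) + 118) - 141)*(220 + 172) - 348)² = (((16*2 + 118) - 141)*(220 + 172) - 348)² = (((32 + 118) - 141)*392 - 348)² = ((150 - 141)*392 - 348)² = (9*392 - 348)² = (3528 - 348)² = 3180² = 10112400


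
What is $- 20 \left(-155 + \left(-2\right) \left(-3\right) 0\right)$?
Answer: $3100$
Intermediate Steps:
$- 20 \left(-155 + \left(-2\right) \left(-3\right) 0\right) = - 20 \left(-155 + 6 \cdot 0\right) = - 20 \left(-155 + 0\right) = \left(-20\right) \left(-155\right) = 3100$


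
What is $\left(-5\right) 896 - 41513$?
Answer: $-45993$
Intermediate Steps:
$\left(-5\right) 896 - 41513 = -4480 - 41513 = -45993$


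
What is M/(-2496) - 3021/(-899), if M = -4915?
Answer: 11959001/2243904 ≈ 5.3296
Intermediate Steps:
M/(-2496) - 3021/(-899) = -4915/(-2496) - 3021/(-899) = -4915*(-1/2496) - 3021*(-1/899) = 4915/2496 + 3021/899 = 11959001/2243904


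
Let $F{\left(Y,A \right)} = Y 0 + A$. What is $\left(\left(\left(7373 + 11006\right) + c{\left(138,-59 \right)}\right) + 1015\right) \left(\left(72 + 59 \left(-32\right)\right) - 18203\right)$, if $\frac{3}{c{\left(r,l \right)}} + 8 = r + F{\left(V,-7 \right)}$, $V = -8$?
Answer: $- \frac{15918207945}{41} \approx -3.8825 \cdot 10^{8}$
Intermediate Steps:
$F{\left(Y,A \right)} = A$ ($F{\left(Y,A \right)} = 0 + A = A$)
$c{\left(r,l \right)} = \frac{3}{-15 + r}$ ($c{\left(r,l \right)} = \frac{3}{-8 + \left(r - 7\right)} = \frac{3}{-8 + \left(-7 + r\right)} = \frac{3}{-15 + r}$)
$\left(\left(\left(7373 + 11006\right) + c{\left(138,-59 \right)}\right) + 1015\right) \left(\left(72 + 59 \left(-32\right)\right) - 18203\right) = \left(\left(\left(7373 + 11006\right) + \frac{3}{-15 + 138}\right) + 1015\right) \left(\left(72 + 59 \left(-32\right)\right) - 18203\right) = \left(\left(18379 + \frac{3}{123}\right) + 1015\right) \left(\left(72 - 1888\right) - 18203\right) = \left(\left(18379 + 3 \cdot \frac{1}{123}\right) + 1015\right) \left(-1816 - 18203\right) = \left(\left(18379 + \frac{1}{41}\right) + 1015\right) \left(-20019\right) = \left(\frac{753540}{41} + 1015\right) \left(-20019\right) = \frac{795155}{41} \left(-20019\right) = - \frac{15918207945}{41}$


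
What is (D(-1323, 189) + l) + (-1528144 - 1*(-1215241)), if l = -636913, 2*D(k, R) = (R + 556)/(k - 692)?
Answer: -765551845/806 ≈ -9.4982e+5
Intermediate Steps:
D(k, R) = (556 + R)/(2*(-692 + k)) (D(k, R) = ((R + 556)/(k - 692))/2 = ((556 + R)/(-692 + k))/2 = (556 + R)/(2*(-692 + k)))
(D(-1323, 189) + l) + (-1528144 - 1*(-1215241)) = ((556 + 189)/(2*(-692 - 1323)) - 636913) + (-1528144 - 1*(-1215241)) = ((½)*745/(-2015) - 636913) + (-1528144 + 1215241) = ((½)*(-1/2015)*745 - 636913) - 312903 = (-149/806 - 636913) - 312903 = -513352027/806 - 312903 = -765551845/806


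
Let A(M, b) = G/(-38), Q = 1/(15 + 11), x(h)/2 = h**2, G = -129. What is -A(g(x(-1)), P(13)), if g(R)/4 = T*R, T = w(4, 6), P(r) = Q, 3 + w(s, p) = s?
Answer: -129/38 ≈ -3.3947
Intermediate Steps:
w(s, p) = -3 + s
x(h) = 2*h**2
Q = 1/26 ≈ 0.038462
P(r) = 1/26
T = 1 (T = -3 + 4 = 1)
g(R) = 4*R (g(R) = 4*(1*R) = 4*R)
A(M, b) = 129/38 (A(M, b) = -129/(-38) = -129*(-1/38) = 129/38)
-A(g(x(-1)), P(13)) = -1*129/38 = -129/38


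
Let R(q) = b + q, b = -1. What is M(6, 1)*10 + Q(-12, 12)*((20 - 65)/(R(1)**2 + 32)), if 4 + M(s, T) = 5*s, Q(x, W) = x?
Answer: 2215/8 ≈ 276.88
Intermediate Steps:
M(s, T) = -4 + 5*s
R(q) = -1 + q
M(6, 1)*10 + Q(-12, 12)*((20 - 65)/(R(1)**2 + 32)) = (-4 + 5*6)*10 - 12*(20 - 65)/((-1 + 1)**2 + 32) = (-4 + 30)*10 - (-540)/(0**2 + 32) = 26*10 - (-540)/(0 + 32) = 260 - (-540)/32 = 260 - 12*(-45/32) = 260 + 135/8 = 2215/8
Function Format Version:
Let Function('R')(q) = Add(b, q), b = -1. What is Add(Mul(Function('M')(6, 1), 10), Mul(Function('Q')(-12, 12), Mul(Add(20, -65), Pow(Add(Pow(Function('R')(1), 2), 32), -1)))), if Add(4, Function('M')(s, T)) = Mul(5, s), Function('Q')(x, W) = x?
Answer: Rational(2215, 8) ≈ 276.88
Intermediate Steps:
Function('M')(s, T) = Add(-4, Mul(5, s))
Function('R')(q) = Add(-1, q)
Add(Mul(Function('M')(6, 1), 10), Mul(Function('Q')(-12, 12), Mul(Add(20, -65), Pow(Add(Pow(Function('R')(1), 2), 32), -1)))) = Add(Mul(Add(-4, Mul(5, 6)), 10), Mul(-12, Mul(Add(20, -65), Pow(Add(Pow(Add(-1, 1), 2), 32), -1)))) = Add(Mul(Add(-4, 30), 10), Mul(-12, Mul(-45, Pow(Add(Pow(0, 2), 32), -1)))) = Add(Mul(26, 10), Mul(-12, Mul(-45, Pow(Add(0, 32), -1)))) = Add(260, Mul(-12, Mul(-45, Pow(32, -1)))) = Add(260, Mul(-12, Mul(-45, Rational(1, 32)))) = Add(260, Mul(-12, Rational(-45, 32))) = Add(260, Rational(135, 8)) = Rational(2215, 8)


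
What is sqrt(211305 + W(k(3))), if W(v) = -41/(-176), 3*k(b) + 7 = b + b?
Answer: sqrt(409086931)/44 ≈ 459.68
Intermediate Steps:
k(b) = -7/3 + 2*b/3 (k(b) = -7/3 + (b + b)/3 = -7/3 + (2*b)/3 = -7/3 + 2*b/3)
W(v) = 41/176 (W(v) = -41*(-1/176) = 41/176)
sqrt(211305 + W(k(3))) = sqrt(211305 + 41/176) = sqrt(37189721/176) = sqrt(409086931)/44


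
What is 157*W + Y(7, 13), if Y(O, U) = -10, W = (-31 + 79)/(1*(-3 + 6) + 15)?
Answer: 1226/3 ≈ 408.67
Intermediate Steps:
W = 8/3 (W = 48/(1*3 + 15) = 48/(3 + 15) = 48/18 = 48*(1/18) = 8/3 ≈ 2.6667)
157*W + Y(7, 13) = 157*(8/3) - 10 = 1256/3 - 10 = 1226/3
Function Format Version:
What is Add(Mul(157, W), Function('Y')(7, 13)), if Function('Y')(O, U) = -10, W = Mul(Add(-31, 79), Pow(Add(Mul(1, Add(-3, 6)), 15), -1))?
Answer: Rational(1226, 3) ≈ 408.67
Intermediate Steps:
W = Rational(8, 3) (W = Mul(48, Pow(Add(Mul(1, 3), 15), -1)) = Mul(48, Pow(Add(3, 15), -1)) = Mul(48, Pow(18, -1)) = Mul(48, Rational(1, 18)) = Rational(8, 3) ≈ 2.6667)
Add(Mul(157, W), Function('Y')(7, 13)) = Add(Mul(157, Rational(8, 3)), -10) = Add(Rational(1256, 3), -10) = Rational(1226, 3)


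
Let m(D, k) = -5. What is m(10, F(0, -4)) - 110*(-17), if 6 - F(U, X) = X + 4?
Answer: 1865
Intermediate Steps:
F(U, X) = 2 - X (F(U, X) = 6 - (X + 4) = 6 - (4 + X) = 6 + (-4 - X) = 2 - X)
m(10, F(0, -4)) - 110*(-17) = -5 - 110*(-17) = -5 + 1870 = 1865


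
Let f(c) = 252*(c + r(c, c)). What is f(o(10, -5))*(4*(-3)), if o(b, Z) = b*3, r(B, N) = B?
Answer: -181440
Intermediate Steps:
o(b, Z) = 3*b
f(c) = 504*c (f(c) = 252*(c + c) = 252*(2*c) = 504*c)
f(o(10, -5))*(4*(-3)) = (504*(3*10))*(4*(-3)) = (504*30)*(-12) = 15120*(-12) = -181440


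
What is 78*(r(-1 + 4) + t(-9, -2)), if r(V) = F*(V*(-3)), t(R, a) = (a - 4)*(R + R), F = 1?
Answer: 7722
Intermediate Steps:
t(R, a) = 2*R*(-4 + a) (t(R, a) = (-4 + a)*(2*R) = 2*R*(-4 + a))
r(V) = -3*V (r(V) = 1*(V*(-3)) = 1*(-3*V) = -3*V)
78*(r(-1 + 4) + t(-9, -2)) = 78*(-3*(-1 + 4) + 2*(-9)*(-4 - 2)) = 78*(-3*3 + 2*(-9)*(-6)) = 78*(-9 + 108) = 78*99 = 7722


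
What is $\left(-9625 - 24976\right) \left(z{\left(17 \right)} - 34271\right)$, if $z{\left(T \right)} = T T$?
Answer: $1175811182$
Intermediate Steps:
$z{\left(T \right)} = T^{2}$
$\left(-9625 - 24976\right) \left(z{\left(17 \right)} - 34271\right) = \left(-9625 - 24976\right) \left(17^{2} - 34271\right) = - 34601 \left(289 - 34271\right) = \left(-34601\right) \left(-33982\right) = 1175811182$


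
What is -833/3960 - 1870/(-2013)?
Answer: 173587/241560 ≈ 0.71861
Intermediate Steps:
-833/3960 - 1870/(-2013) = -833*1/3960 - 1870*(-1/2013) = -833/3960 + 170/183 = 173587/241560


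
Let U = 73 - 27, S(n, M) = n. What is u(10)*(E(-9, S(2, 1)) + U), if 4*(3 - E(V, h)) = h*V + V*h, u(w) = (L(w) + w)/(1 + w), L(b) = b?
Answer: 1160/11 ≈ 105.45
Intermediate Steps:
U = 46
u(w) = 2*w/(1 + w) (u(w) = (w + w)/(1 + w) = (2*w)/(1 + w) = 2*w/(1 + w))
E(V, h) = 3 - V*h/2 (E(V, h) = 3 - (h*V + V*h)/4 = 3 - (V*h + V*h)/4 = 3 - V*h/2)
u(10)*(E(-9, S(2, 1)) + U) = (2*10/(1 + 10))*((3 - 1/2*(-9)*2) + 46) = (2*10/11)*((3 + 9) + 46) = (2*10*(1/11))*(12 + 46) = (20/11)*58 = 1160/11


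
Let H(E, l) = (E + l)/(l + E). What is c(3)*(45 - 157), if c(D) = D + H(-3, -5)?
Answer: -448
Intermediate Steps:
H(E, l) = 1 (H(E, l) = (E + l)/(E + l) = 1)
c(D) = 1 + D (c(D) = D + 1 = 1 + D)
c(3)*(45 - 157) = (1 + 3)*(45 - 157) = 4*(-112) = -448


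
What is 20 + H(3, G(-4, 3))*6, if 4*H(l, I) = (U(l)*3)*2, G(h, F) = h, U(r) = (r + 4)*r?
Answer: 209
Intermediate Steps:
U(r) = r*(4 + r) (U(r) = (4 + r)*r = r*(4 + r))
H(l, I) = 3*l*(4 + l)/2 (H(l, I) = (((l*(4 + l))*3)*2)/4 = ((3*l*(4 + l))*2)/4 = (6*l*(4 + l))/4 = 3*l*(4 + l)/2)
20 + H(3, G(-4, 3))*6 = 20 + ((3/2)*3*(4 + 3))*6 = 20 + ((3/2)*3*7)*6 = 20 + (63/2)*6 = 20 + 189 = 209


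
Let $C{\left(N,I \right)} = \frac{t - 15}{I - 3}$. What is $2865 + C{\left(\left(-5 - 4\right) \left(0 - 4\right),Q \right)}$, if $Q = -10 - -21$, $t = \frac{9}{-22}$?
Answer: $\frac{503901}{176} \approx 2863.1$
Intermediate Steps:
$t = - \frac{9}{22}$ ($t = 9 \left(- \frac{1}{22}\right) = - \frac{9}{22} \approx -0.40909$)
$Q = 11$ ($Q = -10 + 21 = 11$)
$C{\left(N,I \right)} = - \frac{339}{22 \left(-3 + I\right)}$ ($C{\left(N,I \right)} = \frac{- \frac{9}{22} - 15}{I - 3} = - \frac{339}{22 \left(-3 + I\right)}$)
$2865 + C{\left(\left(-5 - 4\right) \left(0 - 4\right),Q \right)} = 2865 - \frac{339}{-66 + 22 \cdot 11} = 2865 - \frac{339}{-66 + 242} = 2865 - \frac{339}{176} = \frac{503901}{176}$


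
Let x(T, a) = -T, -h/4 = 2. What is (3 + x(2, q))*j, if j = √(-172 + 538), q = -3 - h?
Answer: √366 ≈ 19.131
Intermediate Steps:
h = -8 (h = -4*2 = -8)
q = 5 (q = -3 - 1*(-8) = -3 + 8 = 5)
j = √366 ≈ 19.131
(3 + x(2, q))*j = (3 - 1*2)*√366 = (3 - 2)*√366 = 1*√366 = √366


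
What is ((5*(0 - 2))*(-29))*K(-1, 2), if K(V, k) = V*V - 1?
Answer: 0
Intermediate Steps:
K(V, k) = -1 + V² (K(V, k) = V² - 1 = -1 + V²)
((5*(0 - 2))*(-29))*K(-1, 2) = ((5*(0 - 2))*(-29))*(-1 + (-1)²) = ((5*(-2))*(-29))*(-1 + 1) = -10*(-29)*0 = 290*0 = 0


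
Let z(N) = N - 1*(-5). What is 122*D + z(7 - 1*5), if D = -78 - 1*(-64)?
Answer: -1701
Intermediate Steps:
z(N) = 5 + N (z(N) = N + 5 = 5 + N)
D = -14 (D = -78 + 64 = -14)
122*D + z(7 - 1*5) = 122*(-14) + (5 + (7 - 1*5)) = -1708 + (5 + (7 - 5)) = -1708 + (5 + 2) = -1708 + 7 = -1701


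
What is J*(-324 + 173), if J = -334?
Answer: 50434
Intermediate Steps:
J*(-324 + 173) = -334*(-324 + 173) = -334*(-151) = 50434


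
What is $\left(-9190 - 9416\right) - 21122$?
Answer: $-39728$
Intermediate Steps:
$\left(-9190 - 9416\right) - 21122 = -18606 - 21122 = -39728$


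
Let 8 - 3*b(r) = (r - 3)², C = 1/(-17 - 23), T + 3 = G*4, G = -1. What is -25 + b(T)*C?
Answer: -727/30 ≈ -24.233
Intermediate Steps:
T = -7 (T = -3 - 1*4 = -3 - 4 = -7)
C = -1/40 (C = 1/(-40) = -1/40 ≈ -0.025000)
b(r) = 8/3 - (-3 + r)²/3 (b(r) = 8/3 - (r - 3)²/3 = 8/3 - (-3 + r)²/3)
-25 + b(T)*C = -25 + (8/3 - (-3 - 7)²/3)*(-1/40) = -25 + (8/3 - ⅓*(-10)²)*(-1/40) = -25 + (8/3 - ⅓*100)*(-1/40) = -25 + (8/3 - 100/3)*(-1/40) = -25 - 92/3*(-1/40) = -25 + 23/30 = -727/30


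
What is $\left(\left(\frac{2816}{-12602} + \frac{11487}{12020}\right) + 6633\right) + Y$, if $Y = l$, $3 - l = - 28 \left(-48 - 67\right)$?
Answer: $\frac{258776531747}{75738020} \approx 3416.7$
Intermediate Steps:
$l = -3217$ ($l = 3 - - 28 \left(-48 - 67\right) = 3 - \left(-28\right) \left(-115\right) = 3 - 3220 = -3217$)
$Y = -3217$
$\left(\left(\frac{2816}{-12602} + \frac{11487}{12020}\right) + 6633\right) + Y = \left(\left(\frac{2816}{-12602} + \frac{11487}{12020}\right) + 6633\right) - 3217 = \left(\left(2816 \left(- \frac{1}{12602}\right) + 11487 \cdot \frac{1}{12020}\right) + 6633\right) - 3217 = \left(\left(- \frac{1408}{6301} + \frac{11487}{12020}\right) + 6633\right) - 3217 = \left(\frac{55455427}{75738020} + 6633\right) - 3217 = \frac{502425742087}{75738020} - 3217 = \frac{258776531747}{75738020}$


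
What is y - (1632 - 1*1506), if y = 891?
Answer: 765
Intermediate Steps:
y - (1632 - 1*1506) = 891 - (1632 - 1*1506) = 891 - (1632 - 1506) = 891 - 1*126 = 891 - 126 = 765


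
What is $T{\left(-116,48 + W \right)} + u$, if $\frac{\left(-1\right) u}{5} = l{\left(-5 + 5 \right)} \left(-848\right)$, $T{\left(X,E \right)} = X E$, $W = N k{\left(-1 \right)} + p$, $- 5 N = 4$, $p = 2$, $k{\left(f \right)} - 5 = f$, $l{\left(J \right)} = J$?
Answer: $- \frac{27144}{5} \approx -5428.8$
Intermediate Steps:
$k{\left(f \right)} = 5 + f$
$N = - \frac{4}{5}$ ($N = \left(- \frac{1}{5}\right) 4 = - \frac{4}{5} \approx -0.8$)
$W = - \frac{6}{5}$ ($W = - \frac{4 \left(5 - 1\right)}{5} + 2 = \left(- \frac{4}{5}\right) 4 + 2 = - \frac{16}{5} + 2 = - \frac{6}{5} \approx -1.2$)
$T{\left(X,E \right)} = E X$
$u = 0$ ($u = - 5 \left(-5 + 5\right) \left(-848\right) = - 5 \cdot 0 \left(-848\right) = \left(-5\right) 0 = 0$)
$T{\left(-116,48 + W \right)} + u = \left(48 - \frac{6}{5}\right) \left(-116\right) + 0 = \frac{234}{5} \left(-116\right) + 0 = - \frac{27144}{5} + 0 = - \frac{27144}{5}$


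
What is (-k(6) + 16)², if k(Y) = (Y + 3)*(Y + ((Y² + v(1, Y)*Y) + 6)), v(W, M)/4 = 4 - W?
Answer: 1132096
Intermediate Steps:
v(W, M) = 16 - 4*W (v(W, M) = 4*(4 - W) = 16 - 4*W)
k(Y) = (3 + Y)*(6 + Y² + 13*Y) (k(Y) = (Y + 3)*(Y + ((Y² + (16 - 4*1)*Y) + 6)) = (3 + Y)*(Y + ((Y² + (16 - 4)*Y) + 6)) = (3 + Y)*(Y + ((Y² + 12*Y) + 6)) = (3 + Y)*(Y + (6 + Y² + 12*Y)) = (3 + Y)*(6 + Y² + 13*Y))
(-k(6) + 16)² = (-(18 + 6³ + 16*6² + 45*6) + 16)² = (-(18 + 216 + 16*36 + 270) + 16)² = (-(18 + 216 + 576 + 270) + 16)² = (-1*1080 + 16)² = (-1080 + 16)² = (-1064)² = 1132096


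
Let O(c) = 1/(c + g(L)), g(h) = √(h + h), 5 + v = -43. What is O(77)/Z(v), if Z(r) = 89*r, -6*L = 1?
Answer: I/(1424*(√3 - 231*I)) ≈ -3.0399e-6 + 2.2793e-8*I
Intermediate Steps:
v = -48 (v = -5 - 43 = -48)
L = -⅙ (L = -⅙*1 = -⅙ ≈ -0.16667)
g(h) = √2*√h (g(h) = √(2*h) = √2*√h)
O(c) = 1/(c + I*√3/3) (O(c) = 1/(c + √2*√(-⅙)) = 1/(c + √2*(I*√6/6)) = 1/(c + I*√3/3))
O(77)/Z(v) = (3/(3*77 + I*√3))/((89*(-48))) = (3/(231 + I*√3))/(-4272) = (3/(231 + I*√3))*(-1/4272) = -1/(1424*(231 + I*√3))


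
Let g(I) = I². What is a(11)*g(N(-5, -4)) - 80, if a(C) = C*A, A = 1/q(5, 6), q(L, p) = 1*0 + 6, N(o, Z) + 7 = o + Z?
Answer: 1168/3 ≈ 389.33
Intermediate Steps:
N(o, Z) = -7 + Z + o (N(o, Z) = -7 + (o + Z) = -7 + (Z + o) = -7 + Z + o)
q(L, p) = 6 (q(L, p) = 0 + 6 = 6)
A = ⅙ (A = 1/6 = ⅙ ≈ 0.16667)
a(C) = C/6 (a(C) = C*(⅙) = C/6)
a(11)*g(N(-5, -4)) - 80 = ((⅙)*11)*(-7 - 4 - 5)² - 80 = (11/6)*(-16)² - 80 = (11/6)*256 - 80 = 1408/3 - 80 = 1168/3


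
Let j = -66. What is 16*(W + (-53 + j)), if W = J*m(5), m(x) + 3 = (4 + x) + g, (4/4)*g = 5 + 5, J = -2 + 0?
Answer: -2416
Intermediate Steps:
J = -2
g = 10 (g = 5 + 5 = 10)
m(x) = 11 + x (m(x) = -3 + ((4 + x) + 10) = -3 + (14 + x) = 11 + x)
W = -32 (W = -2*(11 + 5) = -2*16 = -32)
16*(W + (-53 + j)) = 16*(-32 + (-53 - 66)) = 16*(-32 - 119) = 16*(-151) = -2416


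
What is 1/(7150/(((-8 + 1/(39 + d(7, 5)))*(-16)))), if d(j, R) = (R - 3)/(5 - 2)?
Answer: 584/32725 ≈ 0.017846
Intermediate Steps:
d(j, R) = -1 + R/3 (d(j, R) = (-3 + R)/3 = (-3 + R)*(⅓) = -1 + R/3)
1/(7150/(((-8 + 1/(39 + d(7, 5)))*(-16)))) = 1/(7150/(((-8 + 1/(39 + (-1 + (⅓)*5)))*(-16)))) = 1/(7150/(((-8 + 1/(39 + (-1 + 5/3)))*(-16)))) = 1/(7150/(((-8 + 1/(39 + ⅔))*(-16)))) = 1/(7150/(((-8 + 1/(119/3))*(-16)))) = 1/(7150/(((-8 + 3/119)*(-16)))) = 1/(7150/((-949/119*(-16)))) = 1/(7150/(15184/119)) = 1/(7150*(119/15184)) = 1/(32725/584) = 584/32725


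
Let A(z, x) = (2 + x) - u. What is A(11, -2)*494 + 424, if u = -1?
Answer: 918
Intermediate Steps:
A(z, x) = 3 + x (A(z, x) = (2 + x) - 1*(-1) = (2 + x) + 1 = 3 + x)
A(11, -2)*494 + 424 = (3 - 2)*494 + 424 = 1*494 + 424 = 494 + 424 = 918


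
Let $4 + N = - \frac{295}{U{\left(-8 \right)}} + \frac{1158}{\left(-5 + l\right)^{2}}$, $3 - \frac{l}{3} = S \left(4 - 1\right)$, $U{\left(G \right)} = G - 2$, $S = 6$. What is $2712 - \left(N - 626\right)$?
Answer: $\frac{2070023}{625} \approx 3312.0$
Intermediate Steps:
$U{\left(G \right)} = -2 + G$ ($U{\left(G \right)} = G - 2 = -2 + G$)
$l = -45$ ($l = 9 - 3 \cdot 6 \left(4 - 1\right) = 9 - 3 \cdot 6 \cdot 3 = 9 - 54 = -45$)
$N = \frac{16227}{625}$ ($N = -4 + \left(- \frac{295}{-2 - 8} + \frac{1158}{\left(-5 - 45\right)^{2}}\right) = -4 + \left(- \frac{295}{-10} + \frac{1158}{\left(-50\right)^{2}}\right) = -4 + \left(\left(-295\right) \left(- \frac{1}{10}\right) + \frac{1158}{2500}\right) = -4 + \left(\frac{59}{2} + 1158 \cdot \frac{1}{2500}\right) = -4 + \left(\frac{59}{2} + \frac{579}{1250}\right) = -4 + \frac{18727}{625} = \frac{16227}{625} \approx 25.963$)
$2712 - \left(N - 626\right) = 2712 - \left(\frac{16227}{625} - 626\right) = 2712 - - \frac{375023}{625} = 2712 + \frac{375023}{625} = \frac{2070023}{625}$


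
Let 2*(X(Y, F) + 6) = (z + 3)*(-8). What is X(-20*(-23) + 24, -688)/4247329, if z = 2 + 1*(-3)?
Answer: -14/4247329 ≈ -3.2962e-6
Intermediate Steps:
z = -1 (z = 2 - 3 = -1)
X(Y, F) = -14 (X(Y, F) = -6 + ((-1 + 3)*(-8))/2 = -6 + (2*(-8))/2 = -6 + (1/2)*(-16) = -6 - 8 = -14)
X(-20*(-23) + 24, -688)/4247329 = -14/4247329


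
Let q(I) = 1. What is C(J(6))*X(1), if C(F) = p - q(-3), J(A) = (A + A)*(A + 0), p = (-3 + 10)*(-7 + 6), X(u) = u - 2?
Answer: 8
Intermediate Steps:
X(u) = -2 + u
p = -7 (p = 7*(-1) = -7)
J(A) = 2*A² (J(A) = (2*A)*A = 2*A²)
C(F) = -8 (C(F) = -7 - 1*1 = -7 - 1 = -8)
C(J(6))*X(1) = -8*(-2 + 1) = -8*(-1) = 8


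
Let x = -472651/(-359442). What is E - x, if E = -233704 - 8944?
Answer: -87218355067/359442 ≈ -2.4265e+5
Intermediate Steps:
x = 472651/359442 (x = -472651*(-1/359442) = 472651/359442 ≈ 1.3150)
E = -242648
E - x = -242648 - 1*472651/359442 = -242648 - 472651/359442 = -87218355067/359442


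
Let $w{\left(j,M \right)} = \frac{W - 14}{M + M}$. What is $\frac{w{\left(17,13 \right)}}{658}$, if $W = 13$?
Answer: $- \frac{1}{17108} \approx -5.8452 \cdot 10^{-5}$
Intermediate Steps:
$w{\left(j,M \right)} = - \frac{1}{2 M}$ ($w{\left(j,M \right)} = \frac{13 - 14}{M + M} = - \frac{1}{2 M}$)
$\frac{w{\left(17,13 \right)}}{658} = \frac{\left(- \frac{1}{2}\right) \frac{1}{13}}{658} = \left(- \frac{1}{2}\right) \frac{1}{13} \cdot \frac{1}{658} = \left(- \frac{1}{26}\right) \frac{1}{658} = - \frac{1}{17108}$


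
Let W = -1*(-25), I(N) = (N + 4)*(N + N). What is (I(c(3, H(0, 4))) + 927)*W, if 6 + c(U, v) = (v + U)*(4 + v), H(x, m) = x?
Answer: 26175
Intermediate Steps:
c(U, v) = -6 + (4 + v)*(U + v) (c(U, v) = -6 + (v + U)*(4 + v) = -6 + (U + v)*(4 + v) = -6 + (4 + v)*(U + v))
I(N) = 2*N*(4 + N) (I(N) = (4 + N)*(2*N) = 2*N*(4 + N))
W = 25
(I(c(3, H(0, 4))) + 927)*W = (2*(-6 + 0² + 4*3 + 4*0 + 3*0)*(4 + (-6 + 0² + 4*3 + 4*0 + 3*0)) + 927)*25 = (2*(-6 + 0 + 12 + 0 + 0)*(4 + (-6 + 0 + 12 + 0 + 0)) + 927)*25 = (2*6*(4 + 6) + 927)*25 = (2*6*10 + 927)*25 = (120 + 927)*25 = 1047*25 = 26175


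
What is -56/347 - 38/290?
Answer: -14713/50315 ≈ -0.29242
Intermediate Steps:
-56/347 - 38/290 = -56*1/347 - 38*1/290 = -56/347 - 19/145 = -14713/50315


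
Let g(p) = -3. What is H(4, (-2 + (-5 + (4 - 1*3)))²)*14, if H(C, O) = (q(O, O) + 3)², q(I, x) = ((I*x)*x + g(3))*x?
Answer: 39490600787694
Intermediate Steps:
q(I, x) = x*(-3 + I*x²) (q(I, x) = ((I*x)*x - 3)*x = (I*x² - 3)*x = (-3 + I*x²)*x = x*(-3 + I*x²))
H(C, O) = (3 + O*(-3 + O³))² (H(C, O) = (O*(-3 + O*O²) + 3)² = (O*(-3 + O³) + 3)² = (3 + O*(-3 + O³))²)
H(4, (-2 + (-5 + (4 - 1*3)))²)*14 = (3 + (-2 + (-5 + (4 - 1*3)))²*(-3 + ((-2 + (-5 + (4 - 1*3)))²)³))²*14 = (3 + (-2 + (-5 + (4 - 3)))²*(-3 + ((-2 + (-5 + (4 - 3)))²)³))²*14 = (3 + (-2 + (-5 + 1))²*(-3 + ((-2 + (-5 + 1))²)³))²*14 = (3 + (-2 - 4)²*(-3 + ((-2 - 4)²)³))²*14 = (3 + (-6)²*(-3 + ((-6)²)³))²*14 = (3 + 36*(-3 + 36³))²*14 = (3 + 36*(-3 + 46656))²*14 = (3 + 36*46653)²*14 = (3 + 1679508)²*14 = 1679511²*14 = 2820757199121*14 = 39490600787694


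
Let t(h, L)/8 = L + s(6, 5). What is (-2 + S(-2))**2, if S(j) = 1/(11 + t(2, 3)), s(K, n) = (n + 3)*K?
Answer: 700569/175561 ≈ 3.9905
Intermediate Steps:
s(K, n) = K*(3 + n) (s(K, n) = (3 + n)*K = K*(3 + n))
t(h, L) = 384 + 8*L (t(h, L) = 8*(L + 6*(3 + 5)) = 8*(L + 6*8) = 8*(L + 48) = 8*(48 + L) = 384 + 8*L)
S(j) = 1/419 (S(j) = 1/(11 + (384 + 8*3)) = 1/(11 + (384 + 24)) = 1/(11 + 408) = 1/419)
(-2 + S(-2))**2 = (-2 + 1/419)**2 = (-837/419)**2 = 700569/175561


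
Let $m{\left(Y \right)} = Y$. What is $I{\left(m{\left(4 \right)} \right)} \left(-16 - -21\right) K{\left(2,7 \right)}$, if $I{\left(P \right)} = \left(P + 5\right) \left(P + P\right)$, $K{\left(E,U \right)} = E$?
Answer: $720$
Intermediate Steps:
$I{\left(P \right)} = 2 P \left(5 + P\right)$ ($I{\left(P \right)} = \left(5 + P\right) 2 P = 2 P \left(5 + P\right)$)
$I{\left(m{\left(4 \right)} \right)} \left(-16 - -21\right) K{\left(2,7 \right)} = 2 \cdot 4 \left(5 + 4\right) \left(-16 - -21\right) 2 = 2 \cdot 4 \cdot 9 \left(-16 + 21\right) 2 = 72 \cdot 5 \cdot 2 = 360 \cdot 2 = 720$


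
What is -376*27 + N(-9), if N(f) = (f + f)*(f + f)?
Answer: -9828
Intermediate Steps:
N(f) = 4*f**2 (N(f) = (2*f)*(2*f) = 4*f**2)
-376*27 + N(-9) = -376*27 + 4*(-9)**2 = -10152 + 4*81 = -10152 + 324 = -9828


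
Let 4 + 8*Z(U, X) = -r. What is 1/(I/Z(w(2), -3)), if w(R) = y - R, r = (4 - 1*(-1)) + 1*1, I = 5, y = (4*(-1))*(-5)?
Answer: -¼ ≈ -0.25000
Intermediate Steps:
y = 20 (y = -4*(-5) = 20)
r = 6 (r = (4 + 1) + 1 = 5 + 1 = 6)
w(R) = 20 - R
Z(U, X) = -5/4 (Z(U, X) = -½ + (-1*6)/8 = -½ + (⅛)*(-6) = -½ - ¾ = -5/4)
1/(I/Z(w(2), -3)) = 1/(5/(-5/4)) = 1/(5*(-⅘)) = 1/(-4) = -¼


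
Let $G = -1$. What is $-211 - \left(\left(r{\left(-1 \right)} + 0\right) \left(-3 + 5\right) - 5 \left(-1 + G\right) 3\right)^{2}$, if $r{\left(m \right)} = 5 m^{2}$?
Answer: $-1811$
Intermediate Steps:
$-211 - \left(\left(r{\left(-1 \right)} + 0\right) \left(-3 + 5\right) - 5 \left(-1 + G\right) 3\right)^{2} = -211 - \left(\left(5 \left(-1\right)^{2} + 0\right) \left(-3 + 5\right) - 5 \left(-1 - 1\right) 3\right)^{2} = -211 - \left(\left(5 \cdot 1 + 0\right) 2 - 5 \left(\left(-2\right) 3\right)\right)^{2} = -211 - \left(\left(5 + 0\right) 2 - -30\right)^{2} = -211 - \left(5 \cdot 2 + 30\right)^{2} = -211 - \left(10 + 30\right)^{2} = -211 - 40^{2} = -211 - 1600 = -1811$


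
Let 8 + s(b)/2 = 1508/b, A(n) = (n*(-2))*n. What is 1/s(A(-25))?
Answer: -625/11508 ≈ -0.054310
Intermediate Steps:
A(n) = -2*n² (A(n) = (-2*n)*n = -2*n²)
s(b) = -16 + 3016/b (s(b) = -16 + 2*(1508/b) = -16 + 3016/b)
1/s(A(-25)) = 1/(-16 + 3016/((-2*(-25)²))) = 1/(-16 + 3016/((-2*625))) = 1/(-16 + 3016/(-1250)) = 1/(-16 + 3016*(-1/1250)) = 1/(-16 - 1508/625) = 1/(-11508/625) = -625/11508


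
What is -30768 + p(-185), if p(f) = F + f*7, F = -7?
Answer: -32070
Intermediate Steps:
p(f) = -7 + 7*f (p(f) = -7 + f*7 = -7 + 7*f)
-30768 + p(-185) = -30768 + (-7 + 7*(-185)) = -30768 + (-7 - 1295) = -30768 - 1302 = -32070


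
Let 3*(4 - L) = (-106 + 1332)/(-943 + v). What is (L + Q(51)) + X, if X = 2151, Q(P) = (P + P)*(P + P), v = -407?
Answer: 25432588/2025 ≈ 12559.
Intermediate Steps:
Q(P) = 4*P² (Q(P) = (2*P)*(2*P) = 4*P²)
L = 8713/2025 (L = 4 - (-106 + 1332)/(3*(-943 - 407)) = 4 - 1226/(3*(-1350)) = 4 - 1226*(-1)/(3*1350) = 4 - ⅓*(-613/675) = 4 + 613/2025 = 8713/2025 ≈ 4.3027)
(L + Q(51)) + X = (8713/2025 + 4*51²) + 2151 = (8713/2025 + 4*2601) + 2151 = (8713/2025 + 10404) + 2151 = 21076813/2025 + 2151 = 25432588/2025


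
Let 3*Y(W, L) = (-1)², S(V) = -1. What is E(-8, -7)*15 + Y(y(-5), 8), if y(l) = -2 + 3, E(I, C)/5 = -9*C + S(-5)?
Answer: 13951/3 ≈ 4650.3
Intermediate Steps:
E(I, C) = -5 - 45*C (E(I, C) = 5*(-9*C - 1) = 5*(-1 - 9*C) = -5 - 45*C)
y(l) = 1
Y(W, L) = ⅓ (Y(W, L) = (⅓)*(-1)² = (⅓)*1 = ⅓)
E(-8, -7)*15 + Y(y(-5), 8) = (-5 - 45*(-7))*15 + ⅓ = (-5 + 315)*15 + ⅓ = 310*15 + ⅓ = 4650 + ⅓ = 13951/3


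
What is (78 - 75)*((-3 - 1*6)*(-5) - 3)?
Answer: 126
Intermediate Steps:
(78 - 75)*((-3 - 1*6)*(-5) - 3) = 3*((-3 - 6)*(-5) - 3) = 3*(-9*(-5) - 3) = 3*(45 - 3) = 3*42 = 126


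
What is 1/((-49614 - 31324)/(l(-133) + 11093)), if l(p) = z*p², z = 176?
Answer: -3124357/80938 ≈ -38.602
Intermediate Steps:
l(p) = 176*p²
1/((-49614 - 31324)/(l(-133) + 11093)) = 1/((-49614 - 31324)/(176*(-133)² + 11093)) = 1/(-80938/(176*17689 + 11093)) = 1/(-80938/(3113264 + 11093)) = 1/(-80938/3124357) = -3124357/80938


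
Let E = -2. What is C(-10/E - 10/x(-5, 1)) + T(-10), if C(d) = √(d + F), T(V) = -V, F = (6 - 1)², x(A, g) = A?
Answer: 10 + 4*√2 ≈ 15.657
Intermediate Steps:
F = 25 (F = 5² = 25)
C(d) = √(25 + d) (C(d) = √(d + 25) = √(25 + d))
C(-10/E - 10/x(-5, 1)) + T(-10) = √(25 + (-10/(-2) - 10/(-5))) - 1*(-10) = √(25 + (-10*(-½) - 10*(-⅕))) + 10 = √(25 + (5 + 2)) + 10 = √(25 + 7) + 10 = √32 + 10 = 4*√2 + 10 = 10 + 4*√2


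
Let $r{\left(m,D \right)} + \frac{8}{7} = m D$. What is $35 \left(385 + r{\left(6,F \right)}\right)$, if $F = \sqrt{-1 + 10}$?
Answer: $14065$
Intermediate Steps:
$F = 3$ ($F = \sqrt{9} = 3$)
$r{\left(m,D \right)} = - \frac{8}{7} + D m$ ($r{\left(m,D \right)} = - \frac{8}{7} + m D = - \frac{8}{7} + D m$)
$35 \left(385 + r{\left(6,F \right)}\right) = 35 \left(385 + \left(- \frac{8}{7} + 3 \cdot 6\right)\right) = 35 \left(385 + \left(- \frac{8}{7} + 18\right)\right) = 35 \left(385 + \frac{118}{7}\right) = 35 \cdot \frac{2813}{7} = 14065$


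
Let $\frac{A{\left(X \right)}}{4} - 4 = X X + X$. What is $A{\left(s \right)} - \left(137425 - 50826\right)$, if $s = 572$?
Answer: $1224441$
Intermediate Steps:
$A{\left(X \right)} = 16 + 4 X + 4 X^{2}$ ($A{\left(X \right)} = 16 + 4 \left(X X + X\right) = 16 + 4 \left(X^{2} + X\right) = 16 + 4 \left(X + X^{2}\right) = 16 + \left(4 X + 4 X^{2}\right) = 16 + 4 X + 4 X^{2}$)
$A{\left(s \right)} - \left(137425 - 50826\right) = \left(16 + 4 \cdot 572 + 4 \cdot 572^{2}\right) - \left(137425 - 50826\right) = \left(16 + 2288 + 4 \cdot 327184\right) - \left(137425 - 50826\right) = \left(16 + 2288 + 1308736\right) - 86599 = 1311040 - 86599 = 1224441$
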